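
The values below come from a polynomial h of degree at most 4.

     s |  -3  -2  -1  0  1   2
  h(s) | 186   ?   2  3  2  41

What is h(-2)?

29

On equispaced nodes a degree-4 polynomial has vanishing fifth forward difference, so
  - h(-3) + 5·h(-2) - 10·h(-1) + 10·h(0) - 5·h(1) + h(2) = 0.
Substituting the known values and solving for h(-2):
  5·h(-2) = 145
  h(-2) = 29.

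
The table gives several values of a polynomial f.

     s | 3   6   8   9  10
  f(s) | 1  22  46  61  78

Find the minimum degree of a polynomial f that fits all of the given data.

2

Divided differences on the nodes 3, 6, 8, 9, 10:
  order 0: 1  22  46  61  78
  order 1: 7  12  15  17
  order 2: 1  1  1
  order 3: 0  0
  order 4: 0
The order-2 divided differences are all 1 (nonzero) and every higher order vanishes, so the data lies on a polynomial of degree exactly 2.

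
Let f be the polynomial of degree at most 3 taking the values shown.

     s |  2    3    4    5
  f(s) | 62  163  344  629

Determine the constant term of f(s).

4

Write f(s) = as^3 + bs^2 + cs + d. Substituting each data point gives a linear system:
  8a + 4b + 2c + d = 62
  27a + 9b + 3c + d = 163
  64a + 16b + 4c + d = 344
  125a + 25b + 5c + d = 629
Solving the system yields a = 4, b = 4, c = 5, d = 4.
So f(s) = 4s³ + 4s² + 5s + 4.
The constant term is 4.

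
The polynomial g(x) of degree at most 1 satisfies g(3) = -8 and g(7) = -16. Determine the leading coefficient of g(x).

-2

Write g(x) = ax + b. Substituting each data point gives a linear system:
  3a + b = -8
  7a + b = -16
Solving the system yields a = -2, b = -2.
So g(x) = -2x - 2.
The leading coefficient is -2.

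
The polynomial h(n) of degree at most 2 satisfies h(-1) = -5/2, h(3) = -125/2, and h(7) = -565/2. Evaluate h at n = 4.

Using the Lagrange interpolation formula with nodes -1, 3, 7:
  L_0(n) = (n - 3)(n - 7) / 32
  L_1(n) = (n + 1)(n - 7) / -16
  L_2(n) = (n + 1)(n - 3) / 32
Then h(n) = -5/2·L_0(n) - 125/2·L_1(n) - 565/2·L_2(n).
Expanding and collecting terms gives h(n) = -5n² - 5n - 5/2.
Evaluating at n = 4: h(4) = -205/2.

-205/2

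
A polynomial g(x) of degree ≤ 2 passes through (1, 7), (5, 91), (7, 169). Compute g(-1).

Write g(x) = ax^2 + bx + c. Substituting each data point gives a linear system:
  a + b + c = 7
  25a + 5b + c = 91
  49a + 7b + c = 169
Solving the system yields a = 3, b = 3, c = 1.
So g(x) = 3x^2 + 3x + 1.
Then g(-1) = 1.

1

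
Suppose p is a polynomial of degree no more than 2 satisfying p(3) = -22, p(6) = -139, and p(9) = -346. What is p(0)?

5

Write p(n) = an^2 + bn + c. Substituting each data point gives a linear system:
  9a + 3b + c = -22
  36a + 6b + c = -139
  81a + 9b + c = -346
Solving the system yields a = -5, b = 6, c = 5.
So p(n) = -5n² + 6n + 5.
Then p(0) = 5.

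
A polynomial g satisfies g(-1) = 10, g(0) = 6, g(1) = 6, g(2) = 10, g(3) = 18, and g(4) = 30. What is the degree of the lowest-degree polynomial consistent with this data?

2

Forward differences of the values at t = -1, 0, 1, 2, 3, 4:
  g  : 10  6  6  10  18  30
  Δ  : -4  0  4  8  12
  Δ^2: 4  4  4  4
  Δ^3: 0  0  0
  Δ^4: 0  0
  Δ^5: 0
The second differences are constant (4) and nonzero, while all higher differences vanish, so the minimal degree is 2.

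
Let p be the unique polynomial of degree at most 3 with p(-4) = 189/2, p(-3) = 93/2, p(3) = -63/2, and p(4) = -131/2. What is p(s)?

p(s) = -s^3 + s^2 - 4s - 3/2

Using the Lagrange interpolation formula with nodes -4, -3, 3, 4:
  L_0(s) = (s + 3)(s - 3)(s - 4) / -56
  L_1(s) = (s + 4)(s - 3)(s - 4) / 42
  L_2(s) = (s + 4)(s + 3)(s - 4) / -42
  L_3(s) = (s + 4)(s + 3)(s - 3) / 56
Then p(s) = 189/2·L_0(s) + 93/2·L_1(s) - 63/2·L_2(s) - 131/2·L_3(s).
Expanding and collecting terms gives p(s) = -s^3 + s^2 - 4s - 3/2.
Check: p(-4) = 189/2. ✓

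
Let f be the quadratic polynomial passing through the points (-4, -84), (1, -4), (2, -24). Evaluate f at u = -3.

Write f(u) = au^2 + bu + c. Substituting each data point gives a linear system:
  16a - 4b + c = -84
  a + b + c = -4
  4a + 2b + c = -24
Solving the system yields a = -6, b = -2, c = 4.
So f(u) = -6u^2 - 2u + 4.
Then f(-3) = -44.

-44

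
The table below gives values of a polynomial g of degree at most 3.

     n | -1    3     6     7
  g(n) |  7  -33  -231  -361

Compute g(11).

-1361

Using the Lagrange interpolation formula with nodes -1, 3, 6, 7:
  L_0(n) = (n - 3)(n - 6)(n - 7) / -224
  L_1(n) = (n + 1)(n - 6)(n - 7) / 48
  L_2(n) = (n + 1)(n - 3)(n - 7) / -21
  L_3(n) = (n + 1)(n - 3)(n - 6) / 32
Then g(n) = 7·L_0(n) - 33·L_1(n) - 231·L_2(n) - 361·L_3(n).
Expanding and collecting terms gives g(n) = -n³ - 3n + 3.
Evaluating at n = 11: g(11) = -1361.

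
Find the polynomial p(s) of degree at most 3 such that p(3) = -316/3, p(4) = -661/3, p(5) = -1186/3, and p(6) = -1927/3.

Write p(s) = as^3 + bs^2 + cs + d. Substituting each data point gives a linear system:
  27a + 9b + 3c + d = -316/3
  64a + 16b + 4c + d = -661/3
  125a + 25b + 5c + d = -1186/3
  216a + 36b + 6c + d = -1927/3
Solving the system yields a = -2, b = -6, c = 1, d = -1/3.
So p(s) = -2s³ - 6s² + s - 1/3.
Check: p(6) = -1927/3. ✓

p(s) = -2s^3 - 6s^2 + s - 1/3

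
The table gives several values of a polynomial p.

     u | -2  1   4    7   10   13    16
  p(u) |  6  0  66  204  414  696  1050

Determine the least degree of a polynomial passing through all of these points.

Forward differences of the values at u = -2, 1, 4, 7, 10, 13, 16:
  p  : 6  0  66  204  414  696  1050
  Δ  : -6  66  138  210  282  354
  Δ^2: 72  72  72  72  72
  Δ^3: 0  0  0  0
  Δ^4: 0  0  0
  Δ^5: 0  0
  Δ^6: 0
The second differences are constant (72) and nonzero, while all higher differences vanish, so the minimal degree is 2.

2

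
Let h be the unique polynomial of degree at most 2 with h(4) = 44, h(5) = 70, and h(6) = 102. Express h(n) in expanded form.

Write h(n) = an^2 + bn + c. Substituting each data point gives a linear system:
  16a + 4b + c = 44
  25a + 5b + c = 70
  36a + 6b + c = 102
Solving the system yields a = 3, b = -1, c = 0.
So h(n) = 3n^2 - n.
Check: h(4) = 44. ✓

h(n) = 3n^2 - n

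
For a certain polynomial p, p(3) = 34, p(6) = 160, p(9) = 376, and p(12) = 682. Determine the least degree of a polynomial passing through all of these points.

Forward differences of the values at n = 3, 6, 9, 12:
  p  : 34  160  376  682
  Δ  : 126  216  306
  Δ^2: 90  90
  Δ^3: 0
The second differences are constant (90) and nonzero, while all higher differences vanish, so the minimal degree is 2.

2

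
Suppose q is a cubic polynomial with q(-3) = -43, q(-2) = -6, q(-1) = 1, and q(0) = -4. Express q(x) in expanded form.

q(x) = 3x^3 + 3x^2 - 5x - 4

Write q(x) = ax^3 + bx^2 + cx + d. Substituting each data point gives a linear system:
  -27a + 9b - 3c + d = -43
  -8a + 4b - 2c + d = -6
  -a + b - c + d = 1
  d = -4
Solving the system yields a = 3, b = 3, c = -5, d = -4.
So q(x) = 3x^3 + 3x^2 - 5x - 4.
Check: q(-2) = -6. ✓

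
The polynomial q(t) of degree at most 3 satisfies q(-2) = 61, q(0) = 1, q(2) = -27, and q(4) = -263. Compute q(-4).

393

Forward differences of the values at t = -2, 0, 2, 4:
  q  : 61  1  -27  -263
  Δ  : -60  -28  -236
  Δ^2: 32  -208
  Δ^3: -240
The third differences are constant, confirming degree 3.
Interpolating (Newton forward form) and evaluating at t = -4 gives q(-4) = 393.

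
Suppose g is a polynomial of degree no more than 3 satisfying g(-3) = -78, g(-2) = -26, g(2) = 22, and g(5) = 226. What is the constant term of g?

Write g(x) = ax^3 + bx^2 + cx + d. Substituting each data point gives a linear system:
  -27a + 9b - 3c + d = -78
  -8a + 4b - 2c + d = -26
  8a + 4b + 2c + d = 22
  125a + 25b + 5c + d = 226
Solving the system yields a = 2, b = -2, c = 4, d = 6.
So g(x) = 2x^3 - 2x^2 + 4x + 6.
The constant term is 6.

6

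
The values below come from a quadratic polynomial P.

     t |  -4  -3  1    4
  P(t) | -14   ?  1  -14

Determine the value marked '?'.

The 3 known points determine the degree-2 polynomial uniquely.
Write P(t) = at^2 + bt + c. Substituting each data point gives a linear system:
  16a - 4b + c = -14
  a + b + c = 1
  16a + 4b + c = -14
Solving the system yields a = -1, b = 0, c = 2.
So P(t) = -t^2 + 2.
Then P(-3) = -7.

-7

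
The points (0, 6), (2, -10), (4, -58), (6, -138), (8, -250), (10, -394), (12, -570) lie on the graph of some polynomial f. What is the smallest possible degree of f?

Forward differences of the values at t = 0, 2, 4, 6, 8, 10, 12:
  f  : 6  -10  -58  -138  -250  -394  -570
  Δ  : -16  -48  -80  -112  -144  -176
  Δ^2: -32  -32  -32  -32  -32
  Δ^3: 0  0  0  0
  Δ^4: 0  0  0
  Δ^5: 0  0
  Δ^6: 0
The second differences are constant (-32) and nonzero, while all higher differences vanish, so the minimal degree is 2.

2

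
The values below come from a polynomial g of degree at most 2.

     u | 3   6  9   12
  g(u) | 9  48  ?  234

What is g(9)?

The 3 known points determine the degree-2 polynomial uniquely.
Write g(u) = au^2 + bu + c. Substituting each data point gives a linear system:
  9a + 3b + c = 9
  36a + 6b + c = 48
  144a + 12b + c = 234
Solving the system yields a = 2, b = -5, c = 6.
So g(u) = 2u² - 5u + 6.
Then g(9) = 123.

123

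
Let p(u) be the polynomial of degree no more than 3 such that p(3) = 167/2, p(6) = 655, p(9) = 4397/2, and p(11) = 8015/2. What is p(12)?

Using the Lagrange interpolation formula with nodes 3, 6, 9, 11:
  L_0(u) = (u - 6)(u - 9)(u - 11) / -144
  L_1(u) = (u - 3)(u - 9)(u - 11) / 45
  L_2(u) = (u - 3)(u - 6)(u - 11) / -36
  L_3(u) = (u - 3)(u - 6)(u - 9) / 80
Then p(u) = 167/2·L_0(u) + 655·L_1(u) + 4397/2·L_2(u) + 8015/2·L_3(u).
Expanding and collecting terms gives p(u) = 3u^3 + (3/2)u - 2.
Evaluating at u = 12: p(12) = 5200.

5200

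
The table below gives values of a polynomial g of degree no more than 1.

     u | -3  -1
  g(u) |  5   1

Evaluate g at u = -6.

11

Using the Lagrange interpolation formula with nodes -3, -1:
  L_0(u) = (u + 1) / -2
  L_1(u) = (u + 3) / 2
Then g(u) = 5·L_0(u) + 1·L_1(u).
Expanding and collecting terms gives g(u) = -2u - 1.
Evaluating at u = -6: g(-6) = 11.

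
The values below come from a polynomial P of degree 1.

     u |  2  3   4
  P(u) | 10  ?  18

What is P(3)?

On equispaced nodes a degree-1 polynomial has vanishing second forward difference, so
  P(2) - 2·P(3) + P(4) = 0.
Substituting the known values and solving for P(3):
  -2·P(3) = -28
  P(3) = 14.

14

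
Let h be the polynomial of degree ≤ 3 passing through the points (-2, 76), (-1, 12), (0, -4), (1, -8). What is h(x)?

h(x) = -6x^3 + 6x^2 - 4x - 4

Using the Lagrange interpolation formula with nodes -2, -1, 0, 1:
  L_0(x) = (x + 1)x(x - 1) / -6
  L_1(x) = (x + 2)x(x - 1) / 2
  L_2(x) = (x + 2)(x + 1)(x - 1) / -2
  L_3(x) = (x + 2)(x + 1)x / 6
Then h(x) = 76·L_0(x) + 12·L_1(x) - 4·L_2(x) - 8·L_3(x).
Expanding and collecting terms gives h(x) = -6x³ + 6x² - 4x - 4.
Check: h(-2) = 76. ✓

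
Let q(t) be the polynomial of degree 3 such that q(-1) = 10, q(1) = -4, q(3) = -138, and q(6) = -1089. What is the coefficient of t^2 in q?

0

Write q(t) = at^3 + bt^2 + ct + d. Substituting each data point gives a linear system:
  -a + b - c + d = 10
  a + b + c + d = -4
  27a + 9b + 3c + d = -138
  216a + 36b + 6c + d = -1089
Solving the system yields a = -5, b = 0, c = -2, d = 3.
So q(t) = -5t³ - 2t + 3.
The coefficient of t^2 is 0.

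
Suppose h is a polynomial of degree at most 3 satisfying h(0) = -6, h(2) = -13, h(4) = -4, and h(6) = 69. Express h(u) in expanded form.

h(u) = u^3 - 4u^2 + (1/2)u - 6

Write h(u) = au^3 + bu^2 + cu + d. Substituting each data point gives a linear system:
  d = -6
  8a + 4b + 2c + d = -13
  64a + 16b + 4c + d = -4
  216a + 36b + 6c + d = 69
Solving the system yields a = 1, b = -4, c = 1/2, d = -6.
So h(u) = u³ - 4u² + (1/2)u - 6.
Check: h(4) = -4. ✓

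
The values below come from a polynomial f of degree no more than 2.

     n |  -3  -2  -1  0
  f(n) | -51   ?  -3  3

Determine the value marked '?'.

-21

The 3 known points determine the degree-2 polynomial uniquely.
Write f(n) = an^2 + bn + c. Substituting each data point gives a linear system:
  9a - 3b + c = -51
  a - b + c = -3
  c = 3
Solving the system yields a = -6, b = 0, c = 3.
So f(n) = -6n^2 + 3.
Then f(-2) = -21.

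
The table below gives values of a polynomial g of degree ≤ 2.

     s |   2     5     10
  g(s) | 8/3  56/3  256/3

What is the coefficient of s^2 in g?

Write g(s) = as^2 + bs + c. Substituting each data point gives a linear system:
  4a + 2b + c = 8/3
  25a + 5b + c = 56/3
  100a + 10b + c = 256/3
Solving the system yields a = 1, b = -5/3, c = 2.
So g(s) = s^2 - (5/3)s + 2.
The leading coefficient is 1.

1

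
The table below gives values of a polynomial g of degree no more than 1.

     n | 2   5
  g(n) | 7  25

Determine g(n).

g(n) = 6n - 5

Write g(n) = an + b. Substituting each data point gives a linear system:
  2a + b = 7
  5a + b = 25
Solving the system yields a = 6, b = -5.
So g(n) = 6n - 5.
Check: g(5) = 25. ✓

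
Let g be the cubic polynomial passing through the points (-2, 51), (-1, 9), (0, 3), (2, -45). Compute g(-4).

387

Write g(u) = au^3 + bu^2 + cu + d. Substituting each data point gives a linear system:
  -8a + 4b - 2c + d = 51
  -a + b - c + d = 9
  d = 3
  8a + 4b + 2c + d = -45
Solving the system yields a = -6, b = 0, c = 0, d = 3.
So g(u) = -6u^3 + 3.
Then g(-4) = 387.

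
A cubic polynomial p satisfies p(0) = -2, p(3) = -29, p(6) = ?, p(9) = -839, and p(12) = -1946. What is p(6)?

-254

The 4 known points determine the degree-3 polynomial uniquely.
Write p(s) = as^3 + bs^2 + cs + d. Substituting each data point gives a linear system:
  d = -2
  27a + 9b + 3c + d = -29
  729a + 81b + 9c + d = -839
  1728a + 144b + 12c + d = -1946
Solving the system yields a = -1, b = -2, c = 6, d = -2.
So p(s) = -s^3 - 2s^2 + 6s - 2.
Then p(6) = -254.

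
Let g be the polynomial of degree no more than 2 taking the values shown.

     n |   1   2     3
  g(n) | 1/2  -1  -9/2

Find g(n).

Write g(n) = an^2 + bn + c. Substituting each data point gives a linear system:
  a + b + c = 1/2
  4a + 2b + c = -1
  9a + 3b + c = -9/2
Solving the system yields a = -1, b = 3/2, c = 0.
So g(n) = -n^2 + (3/2)n.
Check: g(3) = -9/2. ✓

g(n) = -n^2 + (3/2)n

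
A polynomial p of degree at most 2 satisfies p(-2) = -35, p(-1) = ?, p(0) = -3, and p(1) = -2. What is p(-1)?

The 3 known points determine the degree-2 polynomial uniquely.
Write p(n) = an^2 + bn + c. Substituting each data point gives a linear system:
  4a - 2b + c = -35
  c = -3
  a + b + c = -2
Solving the system yields a = -5, b = 6, c = -3.
So p(n) = -5n^2 + 6n - 3.
Then p(-1) = -14.

-14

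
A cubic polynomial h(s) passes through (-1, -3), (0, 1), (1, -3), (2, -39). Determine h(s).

Write h(s) = as^3 + bs^2 + cs + d. Substituting each data point gives a linear system:
  -a + b - c + d = -3
  d = 1
  a + b + c + d = -3
  8a + 4b + 2c + d = -39
Solving the system yields a = -4, b = -4, c = 4, d = 1.
So h(s) = -4s³ - 4s² + 4s + 1.
Check: h(2) = -39. ✓

h(s) = -4s^3 - 4s^2 + 4s + 1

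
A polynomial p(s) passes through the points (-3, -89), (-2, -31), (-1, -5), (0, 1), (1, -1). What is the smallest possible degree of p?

3

Forward differences of the values at s = -3, -2, -1, 0, 1:
  p  : -89  -31  -5  1  -1
  Δ  : 58  26  6  -2
  Δ^2: -32  -20  -8
  Δ^3: 12  12
  Δ^4: 0
The third differences are constant (12) and nonzero, while all higher differences vanish, so the minimal degree is 3.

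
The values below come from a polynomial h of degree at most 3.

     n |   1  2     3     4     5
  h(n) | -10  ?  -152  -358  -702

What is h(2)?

The 4 known points determine the degree-3 polynomial uniquely.
Write h(n) = an^3 + bn^2 + cn + d. Substituting each data point gives a linear system:
  a + b + c + d = -10
  27a + 9b + 3c + d = -152
  64a + 16b + 4c + d = -358
  125a + 25b + 5c + d = -702
Solving the system yields a = -6, b = 3, c = -5, d = -2.
So h(n) = -6n³ + 3n² - 5n - 2.
Then h(2) = -48.

-48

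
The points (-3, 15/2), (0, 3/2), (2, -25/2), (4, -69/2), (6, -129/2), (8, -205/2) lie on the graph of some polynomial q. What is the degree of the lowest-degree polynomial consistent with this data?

Divided differences on the nodes -3, 0, 2, 4, 6, 8:
  order 0: 15/2  3/2  -25/2  -69/2  -129/2  -205/2
  order 1: -2  -7  -11  -15  -19
  order 2: -1  -1  -1  -1
  order 3: 0  0  0
  order 4: 0  0
  order 5: 0
The order-2 divided differences are all -1 (nonzero) and every higher order vanishes, so the data lies on a polynomial of degree exactly 2.

2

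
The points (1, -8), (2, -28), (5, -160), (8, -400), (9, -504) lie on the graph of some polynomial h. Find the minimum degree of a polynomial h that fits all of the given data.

Divided differences on the nodes 1, 2, 5, 8, 9:
  order 0: -8  -28  -160  -400  -504
  order 1: -20  -44  -80  -104
  order 2: -6  -6  -6
  order 3: 0  0
  order 4: 0
The order-2 divided differences are all -6 (nonzero) and every higher order vanishes, so the data lies on a polynomial of degree exactly 2.

2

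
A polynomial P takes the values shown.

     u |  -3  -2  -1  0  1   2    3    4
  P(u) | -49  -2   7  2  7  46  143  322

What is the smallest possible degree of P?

Forward differences of the values at u = -3, -2, -1, 0, 1, 2, 3, 4:
  P  : -49  -2  7  2  7  46  143  322
  Δ  : 47  9  -5  5  39  97  179
  Δ^2: -38  -14  10  34  58  82
  Δ^3: 24  24  24  24  24
  Δ^4: 0  0  0  0
  Δ^5: 0  0  0
  Δ^6: 0  0
  Δ^7: 0
The third differences are constant (24) and nonzero, while all higher differences vanish, so the minimal degree is 3.

3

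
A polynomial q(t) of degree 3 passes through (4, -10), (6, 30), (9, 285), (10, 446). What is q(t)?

q(t) = t^3 - 6t^2 + 4t + 6

Write q(t) = at^3 + bt^2 + ct + d. Substituting each data point gives a linear system:
  64a + 16b + 4c + d = -10
  216a + 36b + 6c + d = 30
  729a + 81b + 9c + d = 285
  1000a + 100b + 10c + d = 446
Solving the system yields a = 1, b = -6, c = 4, d = 6.
So q(t) = t^3 - 6t^2 + 4t + 6.
Check: q(10) = 446. ✓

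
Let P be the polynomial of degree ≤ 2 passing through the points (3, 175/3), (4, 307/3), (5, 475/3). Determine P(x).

Using the Lagrange interpolation formula with nodes 3, 4, 5:
  L_0(x) = (x - 4)(x - 5) / 2
  L_1(x) = (x - 3)(x - 5) / -1
  L_2(x) = (x - 3)(x - 4) / 2
Then P(x) = 175/3·L_0(x) + 307/3·L_1(x) + 475/3·L_2(x).
Expanding and collecting terms gives P(x) = 6x² + 2x - 5/3.
Check: P(3) = 175/3. ✓

P(x) = 6x^2 + 2x - 5/3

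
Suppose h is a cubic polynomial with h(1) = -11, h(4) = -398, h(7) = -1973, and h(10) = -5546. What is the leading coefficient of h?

-5

Write h(n) = an^3 + bn^2 + cn + d. Substituting each data point gives a linear system:
  a + b + c + d = -11
  64a + 16b + 4c + d = -398
  343a + 49b + 7c + d = -1973
  1000a + 100b + 10c + d = -5546
Solving the system yields a = -5, b = -6, c = 6, d = -6.
So h(n) = -5n^3 - 6n^2 + 6n - 6.
The leading coefficient is -5.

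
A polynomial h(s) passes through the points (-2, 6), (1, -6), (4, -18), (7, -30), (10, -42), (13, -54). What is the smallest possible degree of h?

1

Forward differences of the values at s = -2, 1, 4, 7, 10, 13:
  h  : 6  -6  -18  -30  -42  -54
  Δ  : -12  -12  -12  -12  -12
  Δ^2: 0  0  0  0
  Δ^3: 0  0  0
  Δ^4: 0  0
  Δ^5: 0
The first differences are constant (-12) and nonzero, while all higher differences vanish, so the minimal degree is 1.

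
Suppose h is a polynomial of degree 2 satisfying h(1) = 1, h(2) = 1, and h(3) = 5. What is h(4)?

Forward differences of the values at x = 1, 2, 3:
  h  : 1  1  5
  Δ  : 0  4
  Δ^2: 4
The second differences are constant, confirming degree 2.
Interpolating (Newton forward form) and evaluating at x = 4 gives h(4) = 13.

13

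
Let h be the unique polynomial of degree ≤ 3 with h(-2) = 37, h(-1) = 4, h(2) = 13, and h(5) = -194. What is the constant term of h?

1

Write h(t) = at^3 + bt^2 + ct + d. Substituting each data point gives a linear system:
  -8a + 4b - 2c + d = 37
  -a + b - c + d = 4
  8a + 4b + 2c + d = 13
  125a + 25b + 5c + d = -194
Solving the system yields a = -3, b = 6, c = 6, d = 1.
So h(t) = -3t³ + 6t² + 6t + 1.
The constant term is 1.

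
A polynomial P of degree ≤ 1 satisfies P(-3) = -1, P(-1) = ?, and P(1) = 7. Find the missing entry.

On equispaced nodes a degree-1 polynomial has vanishing second forward difference, so
  P(-3) - 2·P(-1) + P(1) = 0.
Substituting the known values and solving for P(-1):
  -2·P(-1) = -6
  P(-1) = 3.

3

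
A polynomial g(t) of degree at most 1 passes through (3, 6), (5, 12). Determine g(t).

Using the Lagrange interpolation formula with nodes 3, 5:
  L_0(t) = (t - 5) / -2
  L_1(t) = (t - 3) / 2
Then g(t) = 6·L_0(t) + 12·L_1(t).
Expanding and collecting terms gives g(t) = 3t - 3.
Check: g(5) = 12. ✓

g(t) = 3t - 3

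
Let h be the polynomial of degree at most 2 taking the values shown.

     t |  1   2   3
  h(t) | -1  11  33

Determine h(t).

h(t) = 5t^2 - 3t - 3

Using the Lagrange interpolation formula with nodes 1, 2, 3:
  L_0(t) = (t - 2)(t - 3) / 2
  L_1(t) = (t - 1)(t - 3) / -1
  L_2(t) = (t - 1)(t - 2) / 2
Then h(t) = -1·L_0(t) + 11·L_1(t) + 33·L_2(t).
Expanding and collecting terms gives h(t) = 5t^2 - 3t - 3.
Check: h(3) = 33. ✓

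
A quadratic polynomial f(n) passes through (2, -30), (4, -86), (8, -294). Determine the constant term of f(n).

Write f(n) = an^2 + bn + c. Substituting each data point gives a linear system:
  4a + 2b + c = -30
  16a + 4b + c = -86
  64a + 8b + c = -294
Solving the system yields a = -4, b = -4, c = -6.
So f(n) = -4n^2 - 4n - 6.
The constant term is -6.

-6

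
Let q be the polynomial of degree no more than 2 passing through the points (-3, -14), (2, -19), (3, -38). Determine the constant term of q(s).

Write q(s) = as^2 + bs + c. Substituting each data point gives a linear system:
  9a - 3b + c = -14
  4a + 2b + c = -19
  9a + 3b + c = -38
Solving the system yields a = -3, b = -4, c = 1.
So q(s) = -3s^2 - 4s + 1.
The constant term is 1.

1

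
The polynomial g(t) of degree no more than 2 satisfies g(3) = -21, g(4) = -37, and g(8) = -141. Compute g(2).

Write g(t) = at^2 + bt + c. Substituting each data point gives a linear system:
  9a + 3b + c = -21
  16a + 4b + c = -37
  64a + 8b + c = -141
Solving the system yields a = -2, b = -2, c = 3.
So g(t) = -2t^2 - 2t + 3.
Then g(2) = -9.

-9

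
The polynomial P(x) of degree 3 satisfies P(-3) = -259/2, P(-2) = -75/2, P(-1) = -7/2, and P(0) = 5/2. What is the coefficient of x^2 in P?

1

Write P(x) = ax^3 + bx^2 + cx + d. Substituting each data point gives a linear system:
  -27a + 9b - 3c + d = -259/2
  -8a + 4b - 2c + d = -75/2
  -a + b - c + d = -7/2
  d = 5/2
Solving the system yields a = 5, b = 1, c = 2, d = 5/2.
So P(x) = 5x³ + x² + 2x + 5/2.
The coefficient of x^2 is 1.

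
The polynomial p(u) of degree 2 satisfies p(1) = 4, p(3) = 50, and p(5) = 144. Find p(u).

p(u) = 6u^2 - u - 1

Write p(u) = au^2 + bu + c. Substituting each data point gives a linear system:
  a + b + c = 4
  9a + 3b + c = 50
  25a + 5b + c = 144
Solving the system yields a = 6, b = -1, c = -1.
So p(u) = 6u² - u - 1.
Check: p(5) = 144. ✓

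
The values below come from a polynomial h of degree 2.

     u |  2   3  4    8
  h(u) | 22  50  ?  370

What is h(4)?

90

The 3 known points determine the degree-2 polynomial uniquely.
Write h(u) = au^2 + bu + c. Substituting each data point gives a linear system:
  4a + 2b + c = 22
  9a + 3b + c = 50
  64a + 8b + c = 370
Solving the system yields a = 6, b = -2, c = 2.
So h(u) = 6u^2 - 2u + 2.
Then h(4) = 90.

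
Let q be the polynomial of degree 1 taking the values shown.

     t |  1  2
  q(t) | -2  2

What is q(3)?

Write q(t) = at + b. Substituting each data point gives a linear system:
  a + b = -2
  2a + b = 2
Solving the system yields a = 4, b = -6.
So q(t) = 4t - 6.
Then q(3) = 6.

6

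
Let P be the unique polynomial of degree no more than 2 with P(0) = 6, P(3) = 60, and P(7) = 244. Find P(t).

P(t) = 4t^2 + 6t + 6

Using the Lagrange interpolation formula with nodes 0, 3, 7:
  L_0(t) = (t - 3)(t - 7) / 21
  L_1(t) = t(t - 7) / -12
  L_2(t) = t(t - 3) / 28
Then P(t) = 6·L_0(t) + 60·L_1(t) + 244·L_2(t).
Expanding and collecting terms gives P(t) = 4t^2 + 6t + 6.
Check: P(7) = 244. ✓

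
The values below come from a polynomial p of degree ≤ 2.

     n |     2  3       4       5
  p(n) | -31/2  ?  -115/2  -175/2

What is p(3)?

-67/2

On equispaced nodes a degree-2 polynomial has vanishing third forward difference, so
  - p(2) + 3·p(3) - 3·p(4) + p(5) = 0.
Substituting the known values and solving for p(3):
  3·p(3) = -201/2
  p(3) = -67/2.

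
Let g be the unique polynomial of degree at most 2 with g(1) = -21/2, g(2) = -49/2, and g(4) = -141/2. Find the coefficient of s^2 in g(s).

Write g(s) = as^2 + bs + c. Substituting each data point gives a linear system:
  a + b + c = -21/2
  4a + 2b + c = -49/2
  16a + 4b + c = -141/2
Solving the system yields a = -3, b = -5, c = -5/2.
So g(s) = -3s² - 5s - 5/2.
The leading coefficient is -3.

-3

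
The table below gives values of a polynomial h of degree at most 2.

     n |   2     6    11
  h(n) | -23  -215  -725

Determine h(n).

h(n) = -6n^2 + 1

Write h(n) = an^2 + bn + c. Substituting each data point gives a linear system:
  4a + 2b + c = -23
  36a + 6b + c = -215
  121a + 11b + c = -725
Solving the system yields a = -6, b = 0, c = 1.
So h(n) = -6n^2 + 1.
Check: h(6) = -215. ✓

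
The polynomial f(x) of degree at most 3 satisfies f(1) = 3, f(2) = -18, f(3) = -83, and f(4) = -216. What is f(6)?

Write f(x) = ax^3 + bx^2 + cx + d. Substituting each data point gives a linear system:
  a + b + c + d = 3
  8a + 4b + 2c + d = -18
  27a + 9b + 3c + d = -83
  64a + 16b + 4c + d = -216
Solving the system yields a = -4, b = 2, c = 1, d = 4.
So f(x) = -4x^3 + 2x^2 + x + 4.
Then f(6) = -782.

-782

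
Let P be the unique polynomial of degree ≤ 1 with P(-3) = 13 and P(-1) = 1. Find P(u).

P(u) = -6u - 5

Using the Lagrange interpolation formula with nodes -3, -1:
  L_0(u) = (u + 1) / -2
  L_1(u) = (u + 3) / 2
Then P(u) = 13·L_0(u) + 1·L_1(u).
Expanding and collecting terms gives P(u) = -6u - 5.
Check: P(-3) = 13. ✓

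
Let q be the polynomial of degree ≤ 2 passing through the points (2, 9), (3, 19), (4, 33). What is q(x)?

q(x) = 2x^2 + 1

Write q(x) = ax^2 + bx + c. Substituting each data point gives a linear system:
  4a + 2b + c = 9
  9a + 3b + c = 19
  16a + 4b + c = 33
Solving the system yields a = 2, b = 0, c = 1.
So q(x) = 2x² + 1.
Check: q(3) = 19. ✓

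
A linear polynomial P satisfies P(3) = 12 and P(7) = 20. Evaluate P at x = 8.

22

Write P(x) = ax + b. Substituting each data point gives a linear system:
  3a + b = 12
  7a + b = 20
Solving the system yields a = 2, b = 6.
So P(x) = 2x + 6.
Then P(8) = 22.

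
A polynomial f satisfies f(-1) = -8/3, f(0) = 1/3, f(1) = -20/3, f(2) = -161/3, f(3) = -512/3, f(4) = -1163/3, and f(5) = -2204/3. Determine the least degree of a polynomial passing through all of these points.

Forward differences of the values at s = -1, 0, 1, 2, 3, 4, 5:
  f  : -8/3  1/3  -20/3  -161/3  -512/3  -1163/3  -2204/3
  Δ  : 3  -7  -47  -117  -217  -347
  Δ^2: -10  -40  -70  -100  -130
  Δ^3: -30  -30  -30  -30
  Δ^4: 0  0  0
  Δ^5: 0  0
  Δ^6: 0
The third differences are constant (-30) and nonzero, while all higher differences vanish, so the minimal degree is 3.

3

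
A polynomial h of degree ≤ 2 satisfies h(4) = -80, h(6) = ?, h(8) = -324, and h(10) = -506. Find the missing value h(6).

On equispaced nodes a degree-2 polynomial has vanishing third forward difference, so
  - h(4) + 3·h(6) - 3·h(8) + h(10) = 0.
Substituting the known values and solving for h(6):
  3·h(6) = -546
  h(6) = -182.

-182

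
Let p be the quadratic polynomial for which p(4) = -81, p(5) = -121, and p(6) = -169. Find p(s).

p(s) = -4s^2 - 4s - 1

Using the Lagrange interpolation formula with nodes 4, 5, 6:
  L_0(s) = (s - 5)(s - 6) / 2
  L_1(s) = (s - 4)(s - 6) / -1
  L_2(s) = (s - 4)(s - 5) / 2
Then p(s) = -81·L_0(s) - 121·L_1(s) - 169·L_2(s).
Expanding and collecting terms gives p(s) = -4s^2 - 4s - 1.
Check: p(6) = -169. ✓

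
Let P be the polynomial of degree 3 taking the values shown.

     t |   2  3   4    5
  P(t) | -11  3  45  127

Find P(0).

-3

Forward differences of the values at t = 2, 3, 4, 5:
  P  : -11  3  45  127
  Δ  : 14  42  82
  Δ^2: 28  40
  Δ^3: 12
The third differences are constant, confirming degree 3.
Interpolating (Newton forward form) and evaluating at t = 0 gives P(0) = -3.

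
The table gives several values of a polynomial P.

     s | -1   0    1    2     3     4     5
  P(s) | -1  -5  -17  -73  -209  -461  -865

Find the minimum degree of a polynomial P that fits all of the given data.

3

Forward differences of the values at s = -1, 0, 1, 2, 3, 4, 5:
  P  : -1  -5  -17  -73  -209  -461  -865
  Δ  : -4  -12  -56  -136  -252  -404
  Δ^2: -8  -44  -80  -116  -152
  Δ^3: -36  -36  -36  -36
  Δ^4: 0  0  0
  Δ^5: 0  0
  Δ^6: 0
The third differences are constant (-36) and nonzero, while all higher differences vanish, so the minimal degree is 3.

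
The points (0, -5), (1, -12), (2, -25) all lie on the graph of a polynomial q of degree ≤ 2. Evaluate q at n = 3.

-44

Forward differences of the values at n = 0, 1, 2:
  q  : -5  -12  -25
  Δ  : -7  -13
  Δ^2: -6
The second differences are constant, confirming degree 2.
Interpolating (Newton forward form) and evaluating at n = 3 gives q(3) = -44.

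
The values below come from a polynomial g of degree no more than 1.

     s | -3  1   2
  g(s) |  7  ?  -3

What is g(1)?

The 2 known points determine the degree-1 polynomial uniquely.
Write g(s) = as + b. Substituting each data point gives a linear system:
  -3a + b = 7
  2a + b = -3
Solving the system yields a = -2, b = 1.
So g(s) = -2s + 1.
Then g(1) = -1.

-1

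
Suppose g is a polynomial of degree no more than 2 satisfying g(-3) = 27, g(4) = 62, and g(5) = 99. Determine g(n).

Using the Lagrange interpolation formula with nodes -3, 4, 5:
  L_0(n) = (n - 4)(n - 5) / 56
  L_1(n) = (n + 3)(n - 5) / -7
  L_2(n) = (n + 3)(n - 4) / 8
Then g(n) = 27·L_0(n) + 62·L_1(n) + 99·L_2(n).
Expanding and collecting terms gives g(n) = 4n^2 + n - 6.
Check: g(4) = 62. ✓

g(n) = 4n^2 + n - 6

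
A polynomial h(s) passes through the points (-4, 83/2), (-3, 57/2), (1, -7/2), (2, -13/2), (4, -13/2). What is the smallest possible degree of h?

Divided differences on the nodes -4, -3, 1, 2, 4:
  order 0: 83/2  57/2  -7/2  -13/2  -13/2
  order 1: -13  -8  -3  0
  order 2: 1  1  1
  order 3: 0  0
  order 4: 0
The order-2 divided differences are all 1 (nonzero) and every higher order vanishes, so the data lies on a polynomial of degree exactly 2.

2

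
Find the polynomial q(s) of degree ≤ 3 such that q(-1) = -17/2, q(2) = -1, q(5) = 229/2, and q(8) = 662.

Write q(s) = as^3 + bs^2 + cs + d. Substituting each data point gives a linear system:
  -a + b - c + d = -17/2
  8a + 4b + 2c + d = -1
  125a + 25b + 5c + d = 229/2
  512a + 64b + 8c + d = 662
Solving the system yields a = 2, b = -6, c = 5/2, d = 2.
So q(s) = 2s^3 - 6s^2 + (5/2)s + 2.
Check: q(-1) = -17/2. ✓

q(s) = 2s^3 - 6s^2 + (5/2)s + 2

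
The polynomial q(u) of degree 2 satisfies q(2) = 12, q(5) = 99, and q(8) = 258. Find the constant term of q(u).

-6

Write q(u) = au^2 + bu + c. Substituting each data point gives a linear system:
  4a + 2b + c = 12
  25a + 5b + c = 99
  64a + 8b + c = 258
Solving the system yields a = 4, b = 1, c = -6.
So q(u) = 4u² + u - 6.
The constant term is -6.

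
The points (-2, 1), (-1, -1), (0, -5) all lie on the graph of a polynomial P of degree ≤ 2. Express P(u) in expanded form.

P(u) = -u^2 - 5u - 5

Write P(u) = au^2 + bu + c. Substituting each data point gives a linear system:
  4a - 2b + c = 1
  a - b + c = -1
  c = -5
Solving the system yields a = -1, b = -5, c = -5.
So P(u) = -u² - 5u - 5.
Check: P(-1) = -1. ✓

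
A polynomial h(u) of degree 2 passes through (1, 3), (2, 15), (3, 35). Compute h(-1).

3

Forward differences of the values at u = 1, 2, 3:
  h  : 3  15  35
  Δ  : 12  20
  Δ^2: 8
The second differences are constant, confirming degree 2.
Interpolating (Newton forward form) and evaluating at u = -1 gives h(-1) = 3.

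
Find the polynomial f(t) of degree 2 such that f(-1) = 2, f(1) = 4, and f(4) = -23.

Write f(t) = at^2 + bt + c. Substituting each data point gives a linear system:
  a - b + c = 2
  a + b + c = 4
  16a + 4b + c = -23
Solving the system yields a = -2, b = 1, c = 5.
So f(t) = -2t^2 + t + 5.
Check: f(4) = -23. ✓

f(t) = -2t^2 + t + 5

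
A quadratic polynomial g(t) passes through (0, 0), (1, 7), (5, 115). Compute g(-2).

Write g(t) = at^2 + bt + c. Substituting each data point gives a linear system:
  c = 0
  a + b + c = 7
  25a + 5b + c = 115
Solving the system yields a = 4, b = 3, c = 0.
So g(t) = 4t² + 3t.
Then g(-2) = 10.

10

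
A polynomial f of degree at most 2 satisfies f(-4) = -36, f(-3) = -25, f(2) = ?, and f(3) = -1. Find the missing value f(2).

The 3 known points determine the degree-2 polynomial uniquely.
Write f(u) = au^2 + bu + c. Substituting each data point gives a linear system:
  16a - 4b + c = -36
  9a - 3b + c = -25
  9a + 3b + c = -1
Solving the system yields a = -1, b = 4, c = -4.
So f(u) = -u² + 4u - 4.
Then f(2) = 0.

0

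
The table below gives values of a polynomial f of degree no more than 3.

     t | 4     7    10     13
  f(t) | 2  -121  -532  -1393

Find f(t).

f(t) = -t^3 + 5t^2 - 3t - 2

Using the Lagrange interpolation formula with nodes 4, 7, 10, 13:
  L_0(t) = (t - 7)(t - 10)(t - 13) / -162
  L_1(t) = (t - 4)(t - 10)(t - 13) / 54
  L_2(t) = (t - 4)(t - 7)(t - 13) / -54
  L_3(t) = (t - 4)(t - 7)(t - 10) / 162
Then f(t) = 2·L_0(t) - 121·L_1(t) - 532·L_2(t) - 1393·L_3(t).
Expanding and collecting terms gives f(t) = -t^3 + 5t^2 - 3t - 2.
Check: f(10) = -532. ✓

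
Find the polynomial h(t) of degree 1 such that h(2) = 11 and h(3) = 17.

Write h(t) = at + b. Substituting each data point gives a linear system:
  2a + b = 11
  3a + b = 17
Solving the system yields a = 6, b = -1.
So h(t) = 6t - 1.
Check: h(3) = 17. ✓

h(t) = 6t - 1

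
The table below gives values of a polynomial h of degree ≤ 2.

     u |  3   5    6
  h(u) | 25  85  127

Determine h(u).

Using the Lagrange interpolation formula with nodes 3, 5, 6:
  L_0(u) = (u - 5)(u - 6) / 6
  L_1(u) = (u - 3)(u - 6) / -2
  L_2(u) = (u - 3)(u - 5) / 3
Then h(u) = 25·L_0(u) + 85·L_1(u) + 127·L_2(u).
Expanding and collecting terms gives h(u) = 4u² - 2u - 5.
Check: h(6) = 127. ✓

h(u) = 4u^2 - 2u - 5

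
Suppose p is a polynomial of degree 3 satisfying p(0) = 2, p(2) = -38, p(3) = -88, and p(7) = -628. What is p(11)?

Using the Lagrange interpolation formula with nodes 0, 2, 3, 7:
  L_0(n) = (n - 2)(n - 3)(n - 7) / -42
  L_1(n) = n(n - 3)(n - 7) / 10
  L_2(n) = n(n - 2)(n - 7) / -12
  L_3(n) = n(n - 2)(n - 3) / 140
Then p(n) = 2·L_0(n) - 38·L_1(n) - 88·L_2(n) - 628·L_3(n).
Expanding and collecting terms gives p(n) = -n^3 - 5n^2 - 6n + 2.
Evaluating at n = 11: p(11) = -2000.

-2000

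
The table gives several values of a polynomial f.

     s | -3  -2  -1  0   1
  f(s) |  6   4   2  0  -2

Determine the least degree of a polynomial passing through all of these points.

Forward differences of the values at s = -3, -2, -1, 0, 1:
  f  : 6  4  2  0  -2
  Δ  : -2  -2  -2  -2
  Δ^2: 0  0  0
  Δ^3: 0  0
  Δ^4: 0
The first differences are constant (-2) and nonzero, while all higher differences vanish, so the minimal degree is 1.

1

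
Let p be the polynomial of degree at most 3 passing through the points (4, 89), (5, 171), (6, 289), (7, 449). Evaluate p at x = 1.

Write p(x) = ax^3 + bx^2 + cx + d. Substituting each data point gives a linear system:
  64a + 16b + 4c + d = 89
  125a + 25b + 5c + d = 171
  216a + 36b + 6c + d = 289
  343a + 49b + 7c + d = 449
Solving the system yields a = 1, b = 3, c = -6, d = 1.
So p(x) = x³ + 3x² - 6x + 1.
Then p(1) = -1.

-1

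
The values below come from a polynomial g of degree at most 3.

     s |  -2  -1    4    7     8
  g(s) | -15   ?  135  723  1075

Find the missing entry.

The 4 known points determine the degree-3 polynomial uniquely.
Write g(s) = as^3 + bs^2 + cs + d. Substituting each data point gives a linear system:
  -8a + 4b - 2c + d = -15
  64a + 16b + 4c + d = 135
  343a + 49b + 7c + d = 723
  512a + 64b + 8c + d = 1075
Solving the system yields a = 2, b = 1, c = -1, d = -5.
So g(s) = 2s^3 + s^2 - s - 5.
Then g(-1) = -5.

-5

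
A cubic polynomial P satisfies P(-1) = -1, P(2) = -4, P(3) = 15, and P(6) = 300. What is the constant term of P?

0

Write P(t) = at^3 + bt^2 + ct + d. Substituting each data point gives a linear system:
  -a + b - c + d = -1
  8a + 4b + 2c + d = -4
  27a + 9b + 3c + d = 15
  216a + 36b + 6c + d = 300
Solving the system yields a = 2, b = -3, c = -4, d = 0.
So P(t) = 2t³ - 3t² - 4t.
The constant term is 0.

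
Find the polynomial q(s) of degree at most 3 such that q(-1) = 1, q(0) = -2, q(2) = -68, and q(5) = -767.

q(s) = -5s^3 - 5s^2 - 3s - 2

Write q(s) = as^3 + bs^2 + cs + d. Substituting each data point gives a linear system:
  -a + b - c + d = 1
  d = -2
  8a + 4b + 2c + d = -68
  125a + 25b + 5c + d = -767
Solving the system yields a = -5, b = -5, c = -3, d = -2.
So q(s) = -5s³ - 5s² - 3s - 2.
Check: q(0) = -2. ✓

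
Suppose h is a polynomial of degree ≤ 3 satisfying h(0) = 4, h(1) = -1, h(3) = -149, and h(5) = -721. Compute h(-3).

Using the Lagrange interpolation formula with nodes 0, 1, 3, 5:
  L_0(t) = (t - 1)(t - 3)(t - 5) / -15
  L_1(t) = t(t - 3)(t - 5) / 8
  L_2(t) = t(t - 1)(t - 5) / -12
  L_3(t) = t(t - 1)(t - 3) / 40
Then h(t) = 4·L_0(t) - 1·L_1(t) - 149·L_2(t) - 721·L_3(t).
Expanding and collecting terms gives h(t) = -6t^3 + t^2 + 4.
Evaluating at t = -3: h(-3) = 175.

175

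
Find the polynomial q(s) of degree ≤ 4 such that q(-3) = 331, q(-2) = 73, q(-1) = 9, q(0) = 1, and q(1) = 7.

q(s) = 4s^4 + s^3 + 3s^2 - 2s + 1

Write q(s) = as^4 + bs^3 + cs^2 + ds + e. Substituting each data point gives a linear system:
  81a - 27b + 9c - 3d + e = 331
  16a - 8b + 4c - 2d + e = 73
  a - b + c - d + e = 9
  e = 1
  a + b + c + d + e = 7
Solving the system yields a = 4, b = 1, c = 3, d = -2, e = 1.
So q(s) = 4s^4 + s^3 + 3s^2 - 2s + 1.
Check: q(-1) = 9. ✓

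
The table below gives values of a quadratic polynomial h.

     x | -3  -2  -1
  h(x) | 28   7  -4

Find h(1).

Using the Lagrange interpolation formula with nodes -3, -2, -1:
  L_0(x) = (x + 2)(x + 1) / 2
  L_1(x) = (x + 3)(x + 1) / -1
  L_2(x) = (x + 3)(x + 2) / 2
Then h(x) = 28·L_0(x) + 7·L_1(x) - 4·L_2(x).
Expanding and collecting terms gives h(x) = 5x^2 + 4x - 5.
Evaluating at x = 1: h(1) = 4.

4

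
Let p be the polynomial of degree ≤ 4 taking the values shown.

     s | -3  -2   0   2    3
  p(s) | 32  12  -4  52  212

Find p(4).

564

Write p(s) = as^4 + bs^3 + cs^2 + ds + e. Substituting each data point gives a linear system:
  81a - 27b + 9c - 3d + e = 32
  16a - 8b + 4c - 2d + e = 12
  e = -4
  16a + 8b + 4c + 2d + e = 52
  81a + 27b + 9c + 3d + e = 212
Solving the system yields a = 1, b = 4, c = 5, d = -6, e = -4.
So p(s) = s⁴ + 4s³ + 5s² - 6s - 4.
Then p(4) = 564.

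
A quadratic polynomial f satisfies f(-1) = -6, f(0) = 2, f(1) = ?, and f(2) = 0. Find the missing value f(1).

4

On equispaced nodes a degree-2 polynomial has vanishing third forward difference, so
  - f(-1) + 3·f(0) - 3·f(1) + f(2) = 0.
Substituting the known values and solving for f(1):
  -3·f(1) = -12
  f(1) = 4.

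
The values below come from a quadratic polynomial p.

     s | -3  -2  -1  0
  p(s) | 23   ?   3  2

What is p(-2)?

10

On equispaced nodes a degree-2 polynomial has vanishing third forward difference, so
  - p(-3) + 3·p(-2) - 3·p(-1) + p(0) = 0.
Substituting the known values and solving for p(-2):
  3·p(-2) = 30
  p(-2) = 10.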